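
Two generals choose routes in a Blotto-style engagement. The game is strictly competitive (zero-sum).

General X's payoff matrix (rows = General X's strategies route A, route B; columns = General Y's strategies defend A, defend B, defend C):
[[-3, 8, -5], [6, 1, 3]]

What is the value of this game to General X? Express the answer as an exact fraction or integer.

29/15

Column defend A is strictly dominated by defend C for General Y (it gives General X more in every row).
The remaining 2×2 game on (route A, route B) × (defend B, defend C) has no saddle point. Let General X play route A with probability p; indifference gives 8p + (1−p) = −5p + 3(1−p), so p = 2/15.
Similarly General Y's optimal q on defend B is 8/15, and the value is 8·(8/15) + (-5)·(7/15) = 29/15.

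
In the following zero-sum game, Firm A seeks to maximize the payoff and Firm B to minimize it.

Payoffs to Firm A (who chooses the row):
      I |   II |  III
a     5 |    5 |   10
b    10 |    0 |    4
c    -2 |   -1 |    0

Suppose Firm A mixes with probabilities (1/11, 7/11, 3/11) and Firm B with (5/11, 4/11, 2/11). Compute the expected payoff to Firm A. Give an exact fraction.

39/11

Against (5/11, 4/11, 2/11), each row's expected payoff is a: 65/11; b: 58/11; c: -14/11.
Taking the (1/11, 7/11, 3/11)-weighted average: (1/11)·(65/11) + (7/11)·(58/11) + (3/11)·(-14/11) = 39/11.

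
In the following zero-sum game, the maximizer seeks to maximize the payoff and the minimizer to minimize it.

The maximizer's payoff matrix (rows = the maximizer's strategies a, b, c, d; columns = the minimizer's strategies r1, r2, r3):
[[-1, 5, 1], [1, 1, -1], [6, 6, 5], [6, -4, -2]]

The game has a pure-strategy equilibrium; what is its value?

5

Row minima: -1, -1, 5, -4 → the maximizer's maximin is 5.
Column maxima: 6, 6, 5 → the minimizer's minimax is 5.
They coincide at (c, r3), so the value is 5.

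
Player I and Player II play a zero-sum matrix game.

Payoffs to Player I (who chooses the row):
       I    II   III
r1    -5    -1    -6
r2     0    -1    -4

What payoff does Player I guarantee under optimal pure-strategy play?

Row minima: -6, -4 → Player I's maximin is -4.
Column maxima: 0, -1, -4 → Player II's minimax is -4.
They coincide at (r2, III), so the value is -4.

-4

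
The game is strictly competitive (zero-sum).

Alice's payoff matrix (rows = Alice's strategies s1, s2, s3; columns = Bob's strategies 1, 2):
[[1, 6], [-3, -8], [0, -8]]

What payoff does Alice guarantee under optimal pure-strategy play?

Row minima: 1, -8, -8 → Alice's maximin is 1.
Column maxima: 1, 6 → Bob's minimax is 1.
They coincide at (s1, 1), so the value is 1.

1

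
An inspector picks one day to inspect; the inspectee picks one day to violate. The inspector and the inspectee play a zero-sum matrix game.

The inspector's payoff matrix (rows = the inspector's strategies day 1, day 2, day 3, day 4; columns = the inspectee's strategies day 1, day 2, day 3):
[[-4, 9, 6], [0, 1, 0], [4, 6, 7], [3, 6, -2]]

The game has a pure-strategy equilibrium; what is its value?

Row minima: -4, 0, 4, -2 → the inspector's maximin is 4.
Column maxima: 4, 9, 7 → the inspectee's minimax is 4.
They coincide at (day 3, day 1), so the value is 4.

4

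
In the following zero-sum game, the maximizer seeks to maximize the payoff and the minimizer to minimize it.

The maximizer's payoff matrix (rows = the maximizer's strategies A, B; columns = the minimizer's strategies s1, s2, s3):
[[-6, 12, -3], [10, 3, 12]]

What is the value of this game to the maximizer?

Column s3 is strictly dominated by s1 for the minimizer (it gives the maximizer more in every row).
The remaining 2×2 game on (A, B) × (s1, s2) has no saddle point. Let the maximizer play A with probability p; indifference gives −6p + 10(1−p) = 12p + 3(1−p), so p = 7/25.
Similarly the minimizer's optimal q on s1 is 9/25, and the value is -6·(9/25) + (12)·(16/25) = 138/25.

138/25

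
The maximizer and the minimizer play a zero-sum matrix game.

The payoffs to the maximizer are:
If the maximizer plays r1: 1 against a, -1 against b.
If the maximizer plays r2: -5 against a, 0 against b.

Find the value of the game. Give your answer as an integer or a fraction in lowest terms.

-5/7

Row minima are -1 and -5, so the maximizer's maximin is -1; column maxima are 1 and 0, so the minimizer's minimax is 0. These differ, so the equilibrium is in mixed strategies.
Let the maximizer play r1 with probability p. The minimizer is indifferent when p − 5(1−p) = −p, giving p = 5/7.
Let the minimizer play a with probability q. The maximizer is indifferent when q − (1−q) = −5q, giving q = 1/7.
The value is 1·(1/7) + (-1)·(6/7) = -5/7.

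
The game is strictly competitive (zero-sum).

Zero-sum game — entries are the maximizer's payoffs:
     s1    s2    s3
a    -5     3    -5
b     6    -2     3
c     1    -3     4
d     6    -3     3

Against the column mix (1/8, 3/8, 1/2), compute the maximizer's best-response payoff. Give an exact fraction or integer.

3/2

a: (-5)·(1/8) + (3)·(3/8) + (-5)·(1/2) = -2.
b: (6)·(1/8) + (-2)·(3/8) + (3)·(1/2) = 3/2.
c: (1)·(1/8) + (-3)·(3/8) + (4)·(1/2) = 1.
d: (6)·(1/8) + (-3)·(3/8) + (3)·(1/2) = 9/8.
The best pure response is b with expected payoff 3/2.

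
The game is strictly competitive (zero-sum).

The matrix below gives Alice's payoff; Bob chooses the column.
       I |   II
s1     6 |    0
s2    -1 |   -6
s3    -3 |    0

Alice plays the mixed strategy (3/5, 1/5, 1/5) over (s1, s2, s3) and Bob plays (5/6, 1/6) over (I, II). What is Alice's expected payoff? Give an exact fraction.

Against (5/6, 1/6), each row's expected payoff is s1: 5; s2: -11/6; s3: -5/2.
Taking the (3/5, 1/5, 1/5)-weighted average: (3/5)·(5) + (1/5)·(-11/6) + (1/5)·(-5/2) = 32/15.

32/15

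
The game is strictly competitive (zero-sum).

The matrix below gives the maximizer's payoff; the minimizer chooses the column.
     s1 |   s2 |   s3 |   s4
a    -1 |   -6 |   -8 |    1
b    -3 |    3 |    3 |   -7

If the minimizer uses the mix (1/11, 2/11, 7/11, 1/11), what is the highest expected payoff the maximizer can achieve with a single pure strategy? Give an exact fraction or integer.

17/11

a: (-1)·(1/11) + (-6)·(2/11) + (-8)·(7/11) + (1)·(1/11) = -68/11.
b: (-3)·(1/11) + (3)·(2/11) + (3)·(7/11) + (-7)·(1/11) = 17/11.
The best pure response is b with expected payoff 17/11.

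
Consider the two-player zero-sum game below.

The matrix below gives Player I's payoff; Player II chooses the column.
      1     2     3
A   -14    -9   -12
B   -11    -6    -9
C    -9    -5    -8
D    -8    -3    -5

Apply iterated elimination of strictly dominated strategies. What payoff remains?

-8

Column 2 is strictly dominated by 1 for Player II (-14<-9, -11<-6, -9<-5, -8<-3); eliminate 2.
Row A is strictly dominated by row B (-11>-14, -9>-12); eliminate A.
Column 3 is strictly dominated by 1 for Player II (-11<-9, -9<-8, -8<-5); eliminate 3.
Row B is strictly dominated by row C (-9>-11); eliminate B.
Row C is strictly dominated by row D (-8>-9); eliminate C.
Only (D, 1) remains, with payoff -8.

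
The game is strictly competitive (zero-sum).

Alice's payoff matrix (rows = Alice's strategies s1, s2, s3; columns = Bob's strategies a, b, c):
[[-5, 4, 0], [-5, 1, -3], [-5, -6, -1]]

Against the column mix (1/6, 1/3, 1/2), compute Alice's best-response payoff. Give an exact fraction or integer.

1/2

s1: (-5)·(1/6) + (4)·(1/3) + (0)·(1/2) = 1/2.
s2: (-5)·(1/6) + (1)·(1/3) + (-3)·(1/2) = -2.
s3: (-5)·(1/6) + (-6)·(1/3) + (-1)·(1/2) = -10/3.
The best pure response is s1 with expected payoff 1/2.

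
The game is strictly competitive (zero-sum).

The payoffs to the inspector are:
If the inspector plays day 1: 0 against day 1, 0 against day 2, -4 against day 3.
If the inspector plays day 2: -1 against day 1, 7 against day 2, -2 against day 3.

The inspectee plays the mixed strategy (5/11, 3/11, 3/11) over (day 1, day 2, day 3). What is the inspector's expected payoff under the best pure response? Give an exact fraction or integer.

10/11

day 1: (0)·(5/11) + (0)·(3/11) + (-4)·(3/11) = -12/11.
day 2: (-1)·(5/11) + (7)·(3/11) + (-2)·(3/11) = 10/11.
The best pure response is day 2 with expected payoff 10/11.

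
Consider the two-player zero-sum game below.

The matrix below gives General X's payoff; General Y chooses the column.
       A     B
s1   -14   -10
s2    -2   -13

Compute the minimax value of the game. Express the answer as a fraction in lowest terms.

Row minima are -14 and -13, so General X's maximin is -13; column maxima are -2 and -10, so General Y's minimax is -10. These differ, so the equilibrium is in mixed strategies.
Let General X play s1 with probability p. General Y is indifferent when −14p − 2(1−p) = −10p − 13(1−p), giving p = 11/15.
Let General Y play A with probability q. General X is indifferent when −14q − 10(1−q) = −2q − 13(1−q), giving q = 1/5.
The value is -14·(1/5) + (-10)·(4/5) = -54/5.

-54/5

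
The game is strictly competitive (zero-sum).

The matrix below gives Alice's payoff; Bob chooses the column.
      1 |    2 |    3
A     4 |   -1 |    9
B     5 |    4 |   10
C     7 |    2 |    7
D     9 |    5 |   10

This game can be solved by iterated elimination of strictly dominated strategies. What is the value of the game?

5

Column 3 is strictly dominated by 2 for Bob (-1<9, 4<10, 2<7, 5<10); eliminate 3.
Column 1 is strictly dominated by 2 for Bob (-1<4, 4<5, 2<7, 5<9); eliminate 1.
Row C is strictly dominated by row B (4>2); eliminate C.
Row B is strictly dominated by row D (5>4); eliminate B.
Row A is strictly dominated by row D (5>-1); eliminate A.
Only (D, 2) remains, with payoff 5.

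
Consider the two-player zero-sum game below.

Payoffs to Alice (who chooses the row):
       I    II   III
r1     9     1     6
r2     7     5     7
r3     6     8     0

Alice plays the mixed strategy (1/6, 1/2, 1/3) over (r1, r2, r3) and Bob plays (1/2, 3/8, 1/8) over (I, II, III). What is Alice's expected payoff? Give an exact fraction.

Against (1/2, 3/8, 1/8), each row's expected payoff is r1: 45/8; r2: 25/4; r3: 6.
Taking the (1/6, 1/2, 1/3)-weighted average: (1/6)·(45/8) + (1/2)·(25/4) + (1/3)·(6) = 97/16.

97/16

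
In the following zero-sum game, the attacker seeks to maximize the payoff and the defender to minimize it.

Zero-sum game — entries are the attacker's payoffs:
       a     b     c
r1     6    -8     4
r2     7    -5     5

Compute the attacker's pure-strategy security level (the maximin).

-5

The worst-case payoff for each row is r1: -8, r2: -5.
The best of these is -5.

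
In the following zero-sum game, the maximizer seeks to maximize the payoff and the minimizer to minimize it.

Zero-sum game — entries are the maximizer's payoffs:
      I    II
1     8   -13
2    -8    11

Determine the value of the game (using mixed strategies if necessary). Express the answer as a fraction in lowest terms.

-2/5

Row minima are -13 and -8, so the maximizer's maximin is -8; column maxima are 8 and 11, so the minimizer's minimax is 8. These differ, so the equilibrium is in mixed strategies.
Let the maximizer play 1 with probability p. The minimizer is indifferent when 8p − 8(1−p) = −13p + 11(1−p), giving p = 19/40.
Let the minimizer play I with probability q. The maximizer is indifferent when 8q − 13(1−q) = −8q + 11(1−q), giving q = 3/5.
The value is 8·(3/5) + (-13)·(2/5) = -2/5.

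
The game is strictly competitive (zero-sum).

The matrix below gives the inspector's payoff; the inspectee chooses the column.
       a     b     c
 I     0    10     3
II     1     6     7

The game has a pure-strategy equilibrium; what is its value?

1

Row minima: 0, 1 → the inspector's maximin is 1.
Column maxima: 1, 10, 7 → the inspectee's minimax is 1.
They coincide at (II, a), so the value is 1.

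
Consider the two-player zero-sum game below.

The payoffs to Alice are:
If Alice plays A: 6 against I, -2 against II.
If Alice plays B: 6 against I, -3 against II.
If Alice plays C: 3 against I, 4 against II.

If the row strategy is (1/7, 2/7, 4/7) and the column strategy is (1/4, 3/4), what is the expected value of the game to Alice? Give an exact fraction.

Against (1/4, 3/4), each row's expected payoff is A: 0; B: -3/4; C: 15/4.
Taking the (1/7, 2/7, 4/7)-weighted average: (1/7)·(0) + (2/7)·(-3/4) + (4/7)·(15/4) = 27/14.

27/14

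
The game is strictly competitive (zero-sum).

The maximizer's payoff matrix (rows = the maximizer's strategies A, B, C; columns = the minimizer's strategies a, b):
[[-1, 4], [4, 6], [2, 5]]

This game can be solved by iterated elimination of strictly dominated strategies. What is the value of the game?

Row A is strictly dominated by row B (4>-1, 6>4); eliminate A.
Column b is strictly dominated by a for the minimizer (4<6, 2<5); eliminate b.
Row C is strictly dominated by row B (4>2); eliminate C.
Only (B, a) remains, with payoff 4.

4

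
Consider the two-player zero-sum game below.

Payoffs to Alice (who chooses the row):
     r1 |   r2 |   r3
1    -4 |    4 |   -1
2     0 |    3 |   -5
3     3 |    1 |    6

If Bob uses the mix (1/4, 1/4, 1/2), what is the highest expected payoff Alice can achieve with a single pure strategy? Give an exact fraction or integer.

4

1: (-4)·(1/4) + (4)·(1/4) + (-1)·(1/2) = -1/2.
2: (0)·(1/4) + (3)·(1/4) + (-5)·(1/2) = -7/4.
3: (3)·(1/4) + (1)·(1/4) + (6)·(1/2) = 4.
The best pure response is 3 with expected payoff 4.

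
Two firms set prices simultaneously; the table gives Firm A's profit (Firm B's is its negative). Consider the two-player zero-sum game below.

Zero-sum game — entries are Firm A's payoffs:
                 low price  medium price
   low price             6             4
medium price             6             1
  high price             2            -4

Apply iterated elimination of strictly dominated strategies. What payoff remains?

4

Row high price is strictly dominated by row low price (6>2, 4>-4); eliminate high price.
Column low price is strictly dominated by medium price for Firm B (4<6, 1<6); eliminate low price.
Row medium price is strictly dominated by row low price (4>1); eliminate medium price.
Only (low price, medium price) remains, with payoff 4.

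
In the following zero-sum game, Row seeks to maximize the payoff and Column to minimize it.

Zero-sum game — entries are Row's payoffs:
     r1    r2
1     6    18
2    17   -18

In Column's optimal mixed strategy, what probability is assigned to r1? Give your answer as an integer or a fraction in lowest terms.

Row minima are 6 and -18, so Row's maximin is 6; column maxima are 17 and 18, so Column's minimax is 17. These differ, so the equilibrium is in mixed strategies.
Let Column play r1 with probability q. Row is indifferent when 6q + 18(1−q) = 17q − 18(1−q), giving q = 36/47.

36/47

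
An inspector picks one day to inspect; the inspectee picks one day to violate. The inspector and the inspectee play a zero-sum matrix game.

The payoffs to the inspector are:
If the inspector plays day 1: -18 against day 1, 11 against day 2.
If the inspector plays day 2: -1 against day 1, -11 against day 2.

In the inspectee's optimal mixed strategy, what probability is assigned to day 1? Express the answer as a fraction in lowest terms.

22/39

Row minima are -18 and -11, so the inspector's maximin is -11; column maxima are -1 and 11, so the inspectee's minimax is -1. These differ, so the equilibrium is in mixed strategies.
Let the inspectee play day 1 with probability q. The inspector is indifferent when −18q + 11(1−q) = −q − 11(1−q), giving q = 22/39.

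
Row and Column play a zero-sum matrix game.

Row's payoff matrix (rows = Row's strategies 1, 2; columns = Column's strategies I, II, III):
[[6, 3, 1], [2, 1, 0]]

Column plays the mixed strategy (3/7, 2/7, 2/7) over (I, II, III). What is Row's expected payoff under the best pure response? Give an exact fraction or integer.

26/7

1: (6)·(3/7) + (3)·(2/7) + (1)·(2/7) = 26/7.
2: (2)·(3/7) + (1)·(2/7) + (0)·(2/7) = 8/7.
The best pure response is 1 with expected payoff 26/7.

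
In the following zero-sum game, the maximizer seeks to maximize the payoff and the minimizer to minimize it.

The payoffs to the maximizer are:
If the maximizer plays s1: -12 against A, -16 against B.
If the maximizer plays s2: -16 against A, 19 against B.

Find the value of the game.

-484/39

Row minima are -16 and -16, so the maximizer's maximin is -16; column maxima are -12 and 19, so the minimizer's minimax is -12. These differ, so the equilibrium is in mixed strategies.
Let the maximizer play s1 with probability p. The minimizer is indifferent when −12p − 16(1−p) = −16p + 19(1−p), giving p = 35/39.
Let the minimizer play A with probability q. The maximizer is indifferent when −12q − 16(1−q) = −16q + 19(1−q), giving q = 35/39.
The value is -12·(35/39) + (-16)·(4/39) = -484/39.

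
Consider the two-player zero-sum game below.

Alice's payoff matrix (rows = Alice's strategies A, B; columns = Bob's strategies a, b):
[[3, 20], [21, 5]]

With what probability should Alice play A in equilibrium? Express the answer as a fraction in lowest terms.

16/33

Row minima are 3 and 5, so Alice's maximin is 5; column maxima are 21 and 20, so Bob's minimax is 20. These differ, so the equilibrium is in mixed strategies.
Let Alice play A with probability p. Bob is indifferent when 3p + 21(1−p) = 20p + 5(1−p), giving p = 16/33.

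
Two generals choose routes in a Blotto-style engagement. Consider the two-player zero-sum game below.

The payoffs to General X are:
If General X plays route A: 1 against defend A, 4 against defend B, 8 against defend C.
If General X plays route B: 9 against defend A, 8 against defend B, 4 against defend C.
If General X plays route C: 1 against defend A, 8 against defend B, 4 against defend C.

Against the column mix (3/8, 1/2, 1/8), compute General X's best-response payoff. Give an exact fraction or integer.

route A: (1)·(3/8) + (4)·(1/2) + (8)·(1/8) = 27/8.
route B: (9)·(3/8) + (8)·(1/2) + (4)·(1/8) = 63/8.
route C: (1)·(3/8) + (8)·(1/2) + (4)·(1/8) = 39/8.
The best pure response is route B with expected payoff 63/8.

63/8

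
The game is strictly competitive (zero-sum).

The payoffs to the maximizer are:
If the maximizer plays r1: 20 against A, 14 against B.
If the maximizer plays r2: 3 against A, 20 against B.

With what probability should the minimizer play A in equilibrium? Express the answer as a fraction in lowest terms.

6/23

Row minima are 14 and 3, so the maximizer's maximin is 14; column maxima are 20 and 20, so the minimizer's minimax is 20. These differ, so the equilibrium is in mixed strategies.
Let the minimizer play A with probability q. The maximizer is indifferent when 20q + 14(1−q) = 3q + 20(1−q), giving q = 6/23.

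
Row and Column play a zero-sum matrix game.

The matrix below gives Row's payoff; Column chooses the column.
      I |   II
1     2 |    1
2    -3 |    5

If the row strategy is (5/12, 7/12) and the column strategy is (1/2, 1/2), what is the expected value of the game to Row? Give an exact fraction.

29/24

Against (1/2, 1/2), each row's expected payoff is 1: 3/2; 2: 1.
Taking the (5/12, 7/12)-weighted average: (5/12)·(3/2) + (7/12)·(1) = 29/24.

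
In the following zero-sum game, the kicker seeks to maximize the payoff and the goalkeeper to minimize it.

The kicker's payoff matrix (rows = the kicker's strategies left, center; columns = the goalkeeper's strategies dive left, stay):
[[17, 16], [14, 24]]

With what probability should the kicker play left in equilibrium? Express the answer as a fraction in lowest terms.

Row minima are 16 and 14, so the kicker's maximin is 16; column maxima are 17 and 24, so the goalkeeper's minimax is 17. These differ, so the equilibrium is in mixed strategies.
Let the kicker play left with probability p. The goalkeeper is indifferent when 17p + 14(1−p) = 16p + 24(1−p), giving p = 10/11.

10/11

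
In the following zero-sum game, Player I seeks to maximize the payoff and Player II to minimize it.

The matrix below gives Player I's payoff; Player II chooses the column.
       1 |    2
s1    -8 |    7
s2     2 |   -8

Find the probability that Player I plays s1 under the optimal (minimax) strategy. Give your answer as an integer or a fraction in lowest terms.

2/5

Row minima are -8 and -8, so Player I's maximin is -8; column maxima are 2 and 7, so Player II's minimax is 2. These differ, so the equilibrium is in mixed strategies.
Let Player I play s1 with probability p. Player II is indifferent when −8p + 2(1−p) = 7p − 8(1−p), giving p = 2/5.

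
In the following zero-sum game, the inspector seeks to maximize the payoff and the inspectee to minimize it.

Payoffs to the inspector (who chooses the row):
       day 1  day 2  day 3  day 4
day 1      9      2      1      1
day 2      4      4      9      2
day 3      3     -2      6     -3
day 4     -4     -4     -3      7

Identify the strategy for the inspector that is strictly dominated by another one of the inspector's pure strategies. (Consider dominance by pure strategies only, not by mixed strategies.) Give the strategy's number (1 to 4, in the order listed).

Compare day 3 with day 2: 4 > 3, 4 > -2, 9 > 6, 2 > -3.
So day 2 strictly dominates day 3 for the inspector; day 3 is strictly dominated.

3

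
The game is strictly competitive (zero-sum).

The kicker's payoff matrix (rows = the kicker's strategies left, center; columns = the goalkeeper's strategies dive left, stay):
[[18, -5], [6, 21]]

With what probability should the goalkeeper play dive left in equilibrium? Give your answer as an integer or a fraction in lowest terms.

Row minima are -5 and 6, so the kicker's maximin is 6; column maxima are 18 and 21, so the goalkeeper's minimax is 18. These differ, so the equilibrium is in mixed strategies.
Let the goalkeeper play dive left with probability q. The kicker is indifferent when 18q − 5(1−q) = 6q + 21(1−q), giving q = 13/19.

13/19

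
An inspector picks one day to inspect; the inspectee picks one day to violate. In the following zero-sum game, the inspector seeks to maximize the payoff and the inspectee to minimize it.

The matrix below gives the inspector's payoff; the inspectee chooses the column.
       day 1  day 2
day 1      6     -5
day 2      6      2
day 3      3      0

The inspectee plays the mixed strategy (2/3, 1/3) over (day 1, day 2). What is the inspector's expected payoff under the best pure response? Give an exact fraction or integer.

14/3

day 1: (6)·(2/3) + (-5)·(1/3) = 7/3.
day 2: (6)·(2/3) + (2)·(1/3) = 14/3.
day 3: (3)·(2/3) + (0)·(1/3) = 2.
The best pure response is day 2 with expected payoff 14/3.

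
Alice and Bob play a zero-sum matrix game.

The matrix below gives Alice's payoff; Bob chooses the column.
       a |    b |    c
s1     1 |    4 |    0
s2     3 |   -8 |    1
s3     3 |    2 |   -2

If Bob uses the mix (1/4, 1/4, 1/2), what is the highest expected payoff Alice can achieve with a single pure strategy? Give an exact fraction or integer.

s1: (1)·(1/4) + (4)·(1/4) + (0)·(1/2) = 5/4.
s2: (3)·(1/4) + (-8)·(1/4) + (1)·(1/2) = -3/4.
s3: (3)·(1/4) + (2)·(1/4) + (-2)·(1/2) = 1/4.
The best pure response is s1 with expected payoff 5/4.

5/4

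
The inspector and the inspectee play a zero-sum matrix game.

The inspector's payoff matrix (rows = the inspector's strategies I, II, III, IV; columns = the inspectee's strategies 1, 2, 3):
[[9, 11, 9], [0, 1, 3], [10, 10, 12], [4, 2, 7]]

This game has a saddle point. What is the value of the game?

Row minima: 9, 0, 10, 2 → the inspector's maximin is 10.
Column maxima: 10, 11, 12 → the inspectee's minimax is 10.
They coincide at (III, 1), so the value is 10.

10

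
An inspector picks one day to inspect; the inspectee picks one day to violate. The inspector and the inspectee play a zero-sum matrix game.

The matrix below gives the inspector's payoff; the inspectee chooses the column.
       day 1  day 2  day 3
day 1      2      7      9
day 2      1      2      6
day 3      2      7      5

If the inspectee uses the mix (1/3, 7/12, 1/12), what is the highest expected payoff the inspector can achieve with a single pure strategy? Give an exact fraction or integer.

11/2

day 1: (2)·(1/3) + (7)·(7/12) + (9)·(1/12) = 11/2.
day 2: (1)·(1/3) + (2)·(7/12) + (6)·(1/12) = 2.
day 3: (2)·(1/3) + (7)·(7/12) + (5)·(1/12) = 31/6.
The best pure response is day 1 with expected payoff 11/2.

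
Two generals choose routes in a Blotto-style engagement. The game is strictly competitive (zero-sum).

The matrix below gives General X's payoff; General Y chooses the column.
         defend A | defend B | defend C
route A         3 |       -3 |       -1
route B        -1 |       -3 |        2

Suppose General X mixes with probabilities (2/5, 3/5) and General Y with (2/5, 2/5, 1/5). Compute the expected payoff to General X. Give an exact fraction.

Against (2/5, 2/5, 1/5), each row's expected payoff is route A: -1/5; route B: -6/5.
Taking the (2/5, 3/5)-weighted average: (2/5)·(-1/5) + (3/5)·(-6/5) = -4/5.

-4/5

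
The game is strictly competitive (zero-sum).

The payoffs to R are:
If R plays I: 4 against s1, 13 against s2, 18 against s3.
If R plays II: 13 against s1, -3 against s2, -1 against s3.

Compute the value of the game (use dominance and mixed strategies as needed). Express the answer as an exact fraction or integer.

Column s3 is strictly dominated by s2 for C (it gives R more in every row).
The remaining 2×2 game on (I, II) × (s1, s2) has no saddle point. Let R play I with probability p; indifference gives 4p + 13(1−p) = 13p − 3(1−p), so p = 16/25.
Similarly C's optimal q on s1 is 16/25, and the value is 4·(16/25) + (13)·(9/25) = 181/25.

181/25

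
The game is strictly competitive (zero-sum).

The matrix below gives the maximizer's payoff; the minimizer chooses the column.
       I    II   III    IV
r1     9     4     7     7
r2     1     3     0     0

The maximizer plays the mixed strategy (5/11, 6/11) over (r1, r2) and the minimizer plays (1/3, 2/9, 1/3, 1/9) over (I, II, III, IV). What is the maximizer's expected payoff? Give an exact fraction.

Against (1/3, 2/9, 1/3, 1/9), each row's expected payoff is r1: 7; r2: 1.
Taking the (5/11, 6/11)-weighted average: (5/11)·(7) + (6/11)·(1) = 41/11.

41/11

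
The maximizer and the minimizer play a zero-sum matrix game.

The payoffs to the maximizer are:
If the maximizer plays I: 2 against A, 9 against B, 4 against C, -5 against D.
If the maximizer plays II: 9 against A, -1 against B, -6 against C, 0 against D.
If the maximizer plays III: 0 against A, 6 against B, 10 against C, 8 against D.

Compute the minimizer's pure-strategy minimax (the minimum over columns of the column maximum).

8

The worst case (largest entry) in each column is A: 9, B: 9, C: 10, D: 8.
The best (smallest) of these is 8.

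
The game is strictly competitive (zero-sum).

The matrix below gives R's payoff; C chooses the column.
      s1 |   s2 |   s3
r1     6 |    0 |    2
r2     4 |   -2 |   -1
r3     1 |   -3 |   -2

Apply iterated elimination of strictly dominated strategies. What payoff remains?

Row r3 is strictly dominated by row r1 (6>1, 0>-3, 2>-2); eliminate r3.
Row r2 is strictly dominated by row r1 (6>4, 0>-2, 2>-1); eliminate r2.
Column s1 is strictly dominated by s2 for C (0<6); eliminate s1.
Column s3 is strictly dominated by s2 for C (0<2); eliminate s3.
Only (r1, s2) remains, with payoff 0.

0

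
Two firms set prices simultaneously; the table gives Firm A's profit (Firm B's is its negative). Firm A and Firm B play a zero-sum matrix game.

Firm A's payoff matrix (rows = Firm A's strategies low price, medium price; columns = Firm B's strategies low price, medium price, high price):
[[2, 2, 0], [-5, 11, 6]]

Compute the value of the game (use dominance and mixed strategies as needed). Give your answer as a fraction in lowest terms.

12/13

Column medium price is strictly dominated by high price for Firm B (it gives Firm A more in every row).
The remaining 2×2 game on (low price, medium price) × (low price, high price) has no saddle point. Let Firm A play low price with probability p; indifference gives 2p − 5(1−p) = 6(1−p), so p = 11/13.
Similarly Firm B's optimal q on low price is 6/13, and the value is 2·(6/13) + (0)·(7/13) = 12/13.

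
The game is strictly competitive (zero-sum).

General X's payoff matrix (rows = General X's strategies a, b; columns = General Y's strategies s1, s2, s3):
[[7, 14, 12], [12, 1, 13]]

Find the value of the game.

Column s3 is strictly dominated by s1 for General Y (it gives General X more in every row).
The remaining 2×2 game on (a, b) × (s1, s2) has no saddle point. Let General X play a with probability p; indifference gives 7p + 12(1−p) = 14p + (1−p), so p = 11/18.
Similarly General Y's optimal q on s1 is 13/18, and the value is 7·(13/18) + (14)·(5/18) = 161/18.

161/18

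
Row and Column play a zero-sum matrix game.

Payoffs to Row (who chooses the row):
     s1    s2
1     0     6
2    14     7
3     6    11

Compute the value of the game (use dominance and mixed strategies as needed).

Row 1 is strictly dominated by row 3, so Row never plays it.
The remaining 2×2 game on (2, 3) × (s1, s2) has no saddle point. Let Row play 2 with probability p; indifference gives 14p + 6(1−p) = 7p + 11(1−p), so p = 5/12.
Similarly Column's optimal q on s1 is 1/3, and the value is 14·(1/3) + (7)·(2/3) = 28/3.

28/3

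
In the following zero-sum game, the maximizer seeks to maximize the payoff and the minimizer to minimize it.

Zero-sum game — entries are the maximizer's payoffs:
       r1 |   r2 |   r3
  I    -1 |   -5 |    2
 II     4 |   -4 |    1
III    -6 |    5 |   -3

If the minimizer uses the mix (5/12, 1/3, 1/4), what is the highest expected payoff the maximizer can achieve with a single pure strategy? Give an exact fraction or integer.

I: (-1)·(5/12) + (-5)·(1/3) + (2)·(1/4) = -19/12.
II: (4)·(5/12) + (-4)·(1/3) + (1)·(1/4) = 7/12.
III: (-6)·(5/12) + (5)·(1/3) + (-3)·(1/4) = -19/12.
The best pure response is II with expected payoff 7/12.

7/12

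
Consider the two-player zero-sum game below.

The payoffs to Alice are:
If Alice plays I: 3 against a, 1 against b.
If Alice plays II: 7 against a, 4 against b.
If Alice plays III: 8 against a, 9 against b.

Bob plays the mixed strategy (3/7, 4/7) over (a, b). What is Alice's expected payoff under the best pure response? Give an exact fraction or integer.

I: (3)·(3/7) + (1)·(4/7) = 13/7.
II: (7)·(3/7) + (4)·(4/7) = 37/7.
III: (8)·(3/7) + (9)·(4/7) = 60/7.
The best pure response is III with expected payoff 60/7.

60/7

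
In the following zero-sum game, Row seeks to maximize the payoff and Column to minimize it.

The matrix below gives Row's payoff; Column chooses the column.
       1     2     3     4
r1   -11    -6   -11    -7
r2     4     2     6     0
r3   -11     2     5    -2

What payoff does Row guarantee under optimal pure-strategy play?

Row minima: -11, 0, -11 → Row's maximin is 0.
Column maxima: 4, 2, 6, 0 → Column's minimax is 0.
They coincide at (r2, 4), so the value is 0.

0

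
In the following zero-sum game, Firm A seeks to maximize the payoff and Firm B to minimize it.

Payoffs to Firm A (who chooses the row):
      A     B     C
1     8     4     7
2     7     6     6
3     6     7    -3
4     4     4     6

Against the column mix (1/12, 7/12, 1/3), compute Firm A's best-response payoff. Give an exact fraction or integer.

73/12

1: (8)·(1/12) + (4)·(7/12) + (7)·(1/3) = 16/3.
2: (7)·(1/12) + (6)·(7/12) + (6)·(1/3) = 73/12.
3: (6)·(1/12) + (7)·(7/12) + (-3)·(1/3) = 43/12.
4: (4)·(1/12) + (4)·(7/12) + (6)·(1/3) = 14/3.
The best pure response is 2 with expected payoff 73/12.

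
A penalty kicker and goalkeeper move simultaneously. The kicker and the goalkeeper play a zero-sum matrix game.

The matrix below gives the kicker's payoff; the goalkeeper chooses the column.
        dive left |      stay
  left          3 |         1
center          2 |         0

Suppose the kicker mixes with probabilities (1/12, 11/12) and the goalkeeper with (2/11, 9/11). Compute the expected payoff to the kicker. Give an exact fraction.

59/132

Against (2/11, 9/11), each row's expected payoff is left: 15/11; center: 4/11.
Taking the (1/12, 11/12)-weighted average: (1/12)·(15/11) + (11/12)·(4/11) = 59/132.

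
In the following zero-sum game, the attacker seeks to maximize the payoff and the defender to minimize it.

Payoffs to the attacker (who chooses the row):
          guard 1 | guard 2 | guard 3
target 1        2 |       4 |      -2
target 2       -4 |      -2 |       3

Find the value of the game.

-2/11

Column guard 2 is strictly dominated by guard 1 for the defender (it gives the attacker more in every row).
The remaining 2×2 game on (target 1, target 2) × (guard 1, guard 3) has no saddle point. Let the attacker play target 1 with probability p; indifference gives 2p − 4(1−p) = −2p + 3(1−p), so p = 7/11.
Similarly the defender's optimal q on guard 1 is 5/11, and the value is 2·(5/11) + (-2)·(6/11) = -2/11.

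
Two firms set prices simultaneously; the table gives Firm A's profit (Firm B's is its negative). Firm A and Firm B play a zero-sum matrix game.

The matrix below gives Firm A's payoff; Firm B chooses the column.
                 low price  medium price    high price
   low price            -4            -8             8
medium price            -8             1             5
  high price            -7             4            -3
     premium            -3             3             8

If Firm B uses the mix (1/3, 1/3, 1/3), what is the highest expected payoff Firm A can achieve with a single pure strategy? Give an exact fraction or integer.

8/3

low price: (-4)·(1/3) + (-8)·(1/3) + (8)·(1/3) = -4/3.
medium price: (-8)·(1/3) + (1)·(1/3) + (5)·(1/3) = -2/3.
high price: (-7)·(1/3) + (4)·(1/3) + (-3)·(1/3) = -2.
premium: (-3)·(1/3) + (3)·(1/3) + (8)·(1/3) = 8/3.
The best pure response is premium with expected payoff 8/3.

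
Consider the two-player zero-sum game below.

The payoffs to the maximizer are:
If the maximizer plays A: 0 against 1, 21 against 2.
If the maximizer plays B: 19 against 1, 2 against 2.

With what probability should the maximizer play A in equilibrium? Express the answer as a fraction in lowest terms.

Row minima are 0 and 2, so the maximizer's maximin is 2; column maxima are 19 and 21, so the minimizer's minimax is 19. These differ, so the equilibrium is in mixed strategies.
Let the maximizer play A with probability p. The minimizer is indifferent when 19(1−p) = 21p + 2(1−p), giving p = 17/38.

17/38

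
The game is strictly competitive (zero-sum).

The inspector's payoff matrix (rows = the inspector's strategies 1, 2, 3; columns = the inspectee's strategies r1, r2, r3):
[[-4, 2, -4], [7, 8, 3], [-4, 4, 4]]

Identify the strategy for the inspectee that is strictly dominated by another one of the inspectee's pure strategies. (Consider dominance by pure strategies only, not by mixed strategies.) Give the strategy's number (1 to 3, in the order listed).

2

The inspectee prefers columns that give the inspector less. Compare r2 with r1: -4 < 2, 7 < 8, -4 < 4.
So r1 strictly dominates r2 for the inspectee; r2 is strictly dominated.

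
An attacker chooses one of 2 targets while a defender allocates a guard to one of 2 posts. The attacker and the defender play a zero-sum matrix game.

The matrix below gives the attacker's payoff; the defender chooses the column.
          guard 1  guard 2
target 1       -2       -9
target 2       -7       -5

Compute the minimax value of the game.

Row minima are -9 and -7, so the attacker's maximin is -7; column maxima are -2 and -5, so the defender's minimax is -5. These differ, so the equilibrium is in mixed strategies.
Let the attacker play target 1 with probability p. The defender is indifferent when −2p − 7(1−p) = −9p − 5(1−p), giving p = 2/9.
Let the defender play guard 1 with probability q. The attacker is indifferent when −2q − 9(1−q) = −7q − 5(1−q), giving q = 4/9.
The value is -2·(4/9) + (-9)·(5/9) = -53/9.

-53/9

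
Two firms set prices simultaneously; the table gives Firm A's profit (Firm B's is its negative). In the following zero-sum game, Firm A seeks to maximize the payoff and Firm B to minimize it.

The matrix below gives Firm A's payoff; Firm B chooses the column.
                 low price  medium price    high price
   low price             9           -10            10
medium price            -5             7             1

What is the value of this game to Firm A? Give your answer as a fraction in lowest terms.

Column high price is strictly dominated by low price for Firm B (it gives Firm A more in every row).
The remaining 2×2 game on (low price, medium price) × (low price, medium price) has no saddle point. Let Firm A play low price with probability p; indifference gives 9p − 5(1−p) = −10p + 7(1−p), so p = 12/31.
Similarly Firm B's optimal q on low price is 17/31, and the value is 9·(17/31) + (-10)·(14/31) = 13/31.

13/31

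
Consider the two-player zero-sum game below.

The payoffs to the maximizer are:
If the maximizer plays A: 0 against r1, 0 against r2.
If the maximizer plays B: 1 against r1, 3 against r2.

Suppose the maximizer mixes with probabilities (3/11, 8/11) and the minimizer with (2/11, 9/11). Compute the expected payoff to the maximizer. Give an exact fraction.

Against (2/11, 9/11), each row's expected payoff is A: 0; B: 29/11.
Taking the (3/11, 8/11)-weighted average: (3/11)·(0) + (8/11)·(29/11) = 232/121.

232/121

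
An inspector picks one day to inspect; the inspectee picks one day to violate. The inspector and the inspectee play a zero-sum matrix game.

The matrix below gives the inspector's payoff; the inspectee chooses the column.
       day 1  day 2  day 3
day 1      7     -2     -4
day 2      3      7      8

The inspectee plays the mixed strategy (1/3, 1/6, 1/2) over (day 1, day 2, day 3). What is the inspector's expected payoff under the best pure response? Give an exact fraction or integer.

37/6

day 1: (7)·(1/3) + (-2)·(1/6) + (-4)·(1/2) = 0.
day 2: (3)·(1/3) + (7)·(1/6) + (8)·(1/2) = 37/6.
The best pure response is day 2 with expected payoff 37/6.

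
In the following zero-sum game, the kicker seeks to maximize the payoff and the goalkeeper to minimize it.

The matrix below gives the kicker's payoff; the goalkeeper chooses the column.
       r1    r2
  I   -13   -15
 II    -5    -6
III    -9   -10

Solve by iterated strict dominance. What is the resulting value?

Row I is strictly dominated by row II (-5>-13, -6>-15); eliminate I.
Column r1 is strictly dominated by r2 for the goalkeeper (-6<-5, -10<-9); eliminate r1.
Row III is strictly dominated by row II (-6>-10); eliminate III.
Only (II, r2) remains, with payoff -6.

-6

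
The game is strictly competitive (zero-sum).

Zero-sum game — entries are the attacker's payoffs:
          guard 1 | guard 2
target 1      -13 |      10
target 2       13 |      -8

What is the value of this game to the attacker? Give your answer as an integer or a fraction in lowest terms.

13/22

Row minima are -13 and -8, so the attacker's maximin is -8; column maxima are 13 and 10, so the defender's minimax is 10. These differ, so the equilibrium is in mixed strategies.
Let the attacker play target 1 with probability p. The defender is indifferent when −13p + 13(1−p) = 10p − 8(1−p), giving p = 21/44.
Let the defender play guard 1 with probability q. The attacker is indifferent when −13q + 10(1−q) = 13q − 8(1−q), giving q = 9/22.
The value is -13·(9/22) + (10)·(13/22) = 13/22.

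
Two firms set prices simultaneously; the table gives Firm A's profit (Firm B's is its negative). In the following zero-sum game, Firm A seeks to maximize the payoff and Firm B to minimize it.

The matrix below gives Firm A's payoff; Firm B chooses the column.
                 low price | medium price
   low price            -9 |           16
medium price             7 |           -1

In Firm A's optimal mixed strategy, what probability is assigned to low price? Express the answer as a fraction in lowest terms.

Row minima are -9 and -1, so Firm A's maximin is -1; column maxima are 7 and 16, so Firm B's minimax is 7. These differ, so the equilibrium is in mixed strategies.
Let Firm A play low price with probability p. Firm B is indifferent when −9p + 7(1−p) = 16p − (1−p), giving p = 8/33.

8/33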